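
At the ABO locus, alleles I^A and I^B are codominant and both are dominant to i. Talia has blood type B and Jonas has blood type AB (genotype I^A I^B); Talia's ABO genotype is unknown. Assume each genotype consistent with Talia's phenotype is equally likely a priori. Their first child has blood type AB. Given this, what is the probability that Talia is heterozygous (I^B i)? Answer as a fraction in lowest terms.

Possible genotypes: Talia ∈ {I^B I^B, I^B i}; Jonas ∈ {I^A I^B}.
Weight each parental genotype pair by prior × P(type-AB child):
  I^B I^B × I^A I^B: posterior weight 2/3.
  I^B i × I^A I^B: posterior weight 1/3.
Sum the posterior weight over pairs where Talia is I^B i: 1/3.

1/3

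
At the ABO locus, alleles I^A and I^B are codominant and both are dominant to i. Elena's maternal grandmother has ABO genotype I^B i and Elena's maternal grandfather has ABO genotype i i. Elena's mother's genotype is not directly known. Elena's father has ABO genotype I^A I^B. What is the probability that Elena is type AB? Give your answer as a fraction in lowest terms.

Elena's mother's ABO genotype from I^B i × i i: 1/2 I^B i, 1/2 i i.
Crossing each possibility with the father I^A I^B and summing P(type AB): 1/2·1/4 + 1/2·0 = 1/8.

1/8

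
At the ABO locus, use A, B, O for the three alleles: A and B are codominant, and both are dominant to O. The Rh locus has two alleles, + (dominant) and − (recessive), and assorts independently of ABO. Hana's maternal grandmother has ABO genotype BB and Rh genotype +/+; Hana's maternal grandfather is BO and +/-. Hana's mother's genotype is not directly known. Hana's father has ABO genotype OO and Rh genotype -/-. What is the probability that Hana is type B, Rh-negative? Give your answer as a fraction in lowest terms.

3/16

Hana's mother's ABO genotype from BB × BO: 1/2 BB, 1/2 BO.
Crossing each possibility with the father OO and summing P(type B): 1/2·1 + 1/2·1/2 = 3/4.
Similarly for Rh via the mother's Rh distribution: P(Rh-) = 1/4.
Independent loci: 3/4 × 1/4 = 3/16.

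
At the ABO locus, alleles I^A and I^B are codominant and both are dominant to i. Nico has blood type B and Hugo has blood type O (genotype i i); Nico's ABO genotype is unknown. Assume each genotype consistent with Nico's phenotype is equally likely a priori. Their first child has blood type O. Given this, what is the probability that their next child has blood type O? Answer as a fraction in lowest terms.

Possible genotypes: Nico ∈ {I^B I^B, I^B i}; Hugo ∈ {i i}.
Weight each parental genotype pair by prior × P(type-O child):
  I^B i × i i: posterior weight 1; P(next child type O) = 1/2.
Weighted sum = 1/2.

1/2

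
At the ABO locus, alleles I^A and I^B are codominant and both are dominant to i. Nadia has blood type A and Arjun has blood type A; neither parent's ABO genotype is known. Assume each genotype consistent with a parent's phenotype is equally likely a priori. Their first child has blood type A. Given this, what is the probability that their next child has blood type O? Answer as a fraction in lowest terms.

Possible genotypes: Nadia ∈ {I^A I^A, I^A i}; Arjun ∈ {I^A I^A, I^A i}.
Weight each parental genotype pair by prior × P(type-A child):
  I^A I^A × I^A I^A: posterior weight 4/15; P(next child type O) = 0.
  I^A I^A × I^A i: posterior weight 4/15; P(next child type O) = 0.
  I^A i × I^A I^A: posterior weight 4/15; P(next child type O) = 0.
  I^A i × I^A i: posterior weight 1/5; P(next child type O) = 1/4.
Weighted sum = 1/20.

1/20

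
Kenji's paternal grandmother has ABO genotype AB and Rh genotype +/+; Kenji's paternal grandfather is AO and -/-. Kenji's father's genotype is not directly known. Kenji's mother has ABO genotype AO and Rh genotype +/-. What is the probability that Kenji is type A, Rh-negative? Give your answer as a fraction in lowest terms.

5/32

Kenji's father's ABO genotype from AB × AO: 1/4 AA, 1/4 AB, 1/4 AO, 1/4 BO.
Crossing each possibility with the mother AO and summing P(type A): 1/4·1 + 1/4·1/2 + 1/4·3/4 + 1/4·1/4 = 5/8.
Similarly for Rh via the father's Rh distribution: P(Rh-) = 1/4.
Independent loci: 5/8 × 1/4 = 5/32.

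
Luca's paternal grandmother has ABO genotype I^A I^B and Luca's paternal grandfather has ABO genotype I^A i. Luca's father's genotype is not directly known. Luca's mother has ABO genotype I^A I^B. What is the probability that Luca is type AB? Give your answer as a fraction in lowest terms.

Luca's father's ABO genotype from I^A I^B × I^A i: 1/4 I^A I^A, 1/4 I^A I^B, 1/4 I^A i, 1/4 I^B i.
Crossing each possibility with the mother I^A I^B and summing P(type AB): 1/4·1/2 + 1/4·1/2 + 1/4·1/4 + 1/4·1/4 = 3/8.

3/8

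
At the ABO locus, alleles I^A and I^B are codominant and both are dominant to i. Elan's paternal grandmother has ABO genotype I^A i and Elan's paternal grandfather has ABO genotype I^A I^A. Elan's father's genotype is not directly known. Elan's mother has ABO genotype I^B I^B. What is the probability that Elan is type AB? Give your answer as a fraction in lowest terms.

3/4

Elan's father's ABO genotype from I^A i × I^A I^A: 1/2 I^A I^A, 1/2 I^A i.
Crossing each possibility with the mother I^B I^B and summing P(type AB): 1/2·1 + 1/2·1/2 = 3/4.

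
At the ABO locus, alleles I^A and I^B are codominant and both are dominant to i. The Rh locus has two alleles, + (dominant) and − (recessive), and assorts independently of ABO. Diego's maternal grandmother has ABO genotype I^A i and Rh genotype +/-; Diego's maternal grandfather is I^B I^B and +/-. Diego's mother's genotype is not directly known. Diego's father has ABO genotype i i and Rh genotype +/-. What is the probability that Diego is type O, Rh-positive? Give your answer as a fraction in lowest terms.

Diego's mother's ABO genotype from I^A i × I^B I^B: 1/2 I^A I^B, 1/2 I^B i.
Crossing each possibility with the father i i and summing P(type O): 1/2·0 + 1/2·1/2 = 1/4.
Similarly for Rh via the mother's Rh distribution: P(Rh+) = 3/4.
Independent loci: 1/4 × 3/4 = 3/16.

3/16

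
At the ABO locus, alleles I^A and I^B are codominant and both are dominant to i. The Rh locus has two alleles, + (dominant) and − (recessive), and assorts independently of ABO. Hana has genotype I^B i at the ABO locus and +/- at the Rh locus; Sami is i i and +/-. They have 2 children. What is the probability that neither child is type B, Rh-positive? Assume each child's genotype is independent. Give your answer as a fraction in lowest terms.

25/64

ABO cross I^B i × i i → 1/2 O, 1/2 B.
Rh cross +/- × +/- → 3/4 Rh+, 1/4 Rh-; so P(type B, Rh-positive) = 1/2 × 3/4 = 3/8 per child.
P(not type B, Rh-positive) = 5/8 for one child; (5/8)^2 = 25/64.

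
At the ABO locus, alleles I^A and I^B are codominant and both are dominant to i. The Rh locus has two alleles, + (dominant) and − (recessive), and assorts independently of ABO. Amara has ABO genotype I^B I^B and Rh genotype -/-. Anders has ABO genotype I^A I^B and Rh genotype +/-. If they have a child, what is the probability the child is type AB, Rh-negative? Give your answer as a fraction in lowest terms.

1/4

ABO cross I^B I^B × I^A I^B → offspring phenotypes: 1/2 B, 1/2 AB.
Rh cross -/- × +/- → 1/2 Rh+, 1/2 Rh-.
Independent loci: P(type AB, Rh-negative) = 1/2 × 1/2 = 1/4.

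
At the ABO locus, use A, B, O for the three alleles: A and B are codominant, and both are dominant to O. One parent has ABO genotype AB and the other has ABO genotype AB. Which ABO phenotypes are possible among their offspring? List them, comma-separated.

Gametes from AB × AB give offspring ABO genotypes AA, AB, BB, i.e. phenotypes A, B, AB.

A, B, AB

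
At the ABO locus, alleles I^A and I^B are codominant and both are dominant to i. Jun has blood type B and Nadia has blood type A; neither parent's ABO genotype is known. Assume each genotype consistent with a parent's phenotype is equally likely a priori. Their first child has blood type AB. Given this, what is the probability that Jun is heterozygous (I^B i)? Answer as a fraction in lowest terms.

1/3

Possible genotypes: Jun ∈ {I^B I^B, I^B i}; Nadia ∈ {I^A I^A, I^A i}.
Weight each parental genotype pair by prior × P(type-AB child):
  I^B I^B × I^A I^A: posterior weight 4/9.
  I^B I^B × I^A i: posterior weight 2/9.
  I^B i × I^A I^A: posterior weight 2/9.
  I^B i × I^A i: posterior weight 1/9.
Sum the posterior weight over pairs where Jun is I^B i: 1/3.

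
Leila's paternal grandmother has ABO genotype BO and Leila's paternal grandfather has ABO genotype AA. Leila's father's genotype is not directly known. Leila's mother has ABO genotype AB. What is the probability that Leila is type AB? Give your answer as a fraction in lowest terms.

3/8

Leila's father's ABO genotype from BO × AA: 1/2 AB, 1/2 AO.
Crossing each possibility with the mother AB and summing P(type AB): 1/2·1/2 + 1/2·1/4 = 3/8.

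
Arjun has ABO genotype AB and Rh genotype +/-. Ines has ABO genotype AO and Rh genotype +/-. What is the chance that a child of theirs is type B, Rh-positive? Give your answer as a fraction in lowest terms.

3/16

ABO cross AB × AO → offspring phenotypes: 1/2 A, 1/4 B, 1/4 AB.
Rh cross +/- × +/- → 3/4 Rh+, 1/4 Rh-.
Independent loci: P(type B, Rh-positive) = 1/4 × 3/4 = 3/16.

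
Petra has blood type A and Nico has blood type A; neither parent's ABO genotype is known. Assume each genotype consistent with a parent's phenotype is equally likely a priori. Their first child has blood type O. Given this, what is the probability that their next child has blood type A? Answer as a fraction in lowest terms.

Possible genotypes: Petra ∈ {I^A I^A, I^A i}; Nico ∈ {I^A I^A, I^A i}.
Weight each parental genotype pair by prior × P(type-O child):
  I^A i × I^A i: posterior weight 1; P(next child type A) = 3/4.
Weighted sum = 3/4.

3/4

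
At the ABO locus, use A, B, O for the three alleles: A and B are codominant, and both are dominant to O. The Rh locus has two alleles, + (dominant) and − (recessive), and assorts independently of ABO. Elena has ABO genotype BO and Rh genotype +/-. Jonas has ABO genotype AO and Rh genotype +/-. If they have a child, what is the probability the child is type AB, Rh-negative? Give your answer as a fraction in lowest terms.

1/16

ABO cross BO × AO → offspring phenotypes: 1/4 O, 1/4 A, 1/4 B, 1/4 AB.
Rh cross +/- × +/- → 3/4 Rh+, 1/4 Rh-.
Independent loci: P(type AB, Rh-negative) = 1/4 × 1/4 = 1/16.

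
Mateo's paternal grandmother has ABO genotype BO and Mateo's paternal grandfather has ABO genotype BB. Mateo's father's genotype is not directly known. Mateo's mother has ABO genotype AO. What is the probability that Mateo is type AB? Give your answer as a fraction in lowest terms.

3/8

Mateo's father's ABO genotype from BO × BB: 1/2 BB, 1/2 BO.
Crossing each possibility with the mother AO and summing P(type AB): 1/2·1/2 + 1/2·1/4 = 3/8.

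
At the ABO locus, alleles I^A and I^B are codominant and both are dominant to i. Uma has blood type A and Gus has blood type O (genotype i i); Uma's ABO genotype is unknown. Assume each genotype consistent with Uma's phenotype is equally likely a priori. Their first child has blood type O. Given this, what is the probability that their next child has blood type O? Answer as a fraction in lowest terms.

Possible genotypes: Uma ∈ {I^A I^A, I^A i}; Gus ∈ {i i}.
Weight each parental genotype pair by prior × P(type-O child):
  I^A i × i i: posterior weight 1; P(next child type O) = 1/2.
Weighted sum = 1/2.

1/2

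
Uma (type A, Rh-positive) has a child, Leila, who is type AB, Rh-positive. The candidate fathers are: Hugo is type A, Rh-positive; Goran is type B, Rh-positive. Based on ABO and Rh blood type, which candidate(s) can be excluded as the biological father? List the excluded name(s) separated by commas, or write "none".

A candidate is excluded only if no genotype consistent with his phenotype could produce a type AB, Rh-positive child with a type A, Rh-positive mother.
Hugo (type A, Rh+): no genotype consistent with that phenotype can produce a type-AB Rh+ child with a type-A mother.

Hugo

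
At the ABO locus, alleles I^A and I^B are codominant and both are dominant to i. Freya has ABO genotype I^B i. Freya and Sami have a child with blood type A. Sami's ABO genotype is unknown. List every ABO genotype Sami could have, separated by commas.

I^A I^A, I^A I^B, I^A i

For each candidate genotype of Sami, check whether crossing it with I^B i can produce every observed child phenotype.
  I^A I^A → possible child types {A, AB} ✓
  I^A I^B → possible child types {A, B, AB} ✓
  I^A i → possible child types {O, A, B, AB} ✓
  I^B I^B → possible child types {B} ✗
  I^B i → possible child types {O, B} ✗
  i i → possible child types {O, B} ✗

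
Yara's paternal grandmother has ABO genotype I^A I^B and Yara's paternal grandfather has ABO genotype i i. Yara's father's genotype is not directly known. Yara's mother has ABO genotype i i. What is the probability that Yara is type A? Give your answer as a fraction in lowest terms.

Yara's father's ABO genotype from I^A I^B × i i: 1/2 I^A i, 1/2 I^B i.
Crossing each possibility with the mother i i and summing P(type A): 1/2·1/2 + 1/2·0 = 1/4.

1/4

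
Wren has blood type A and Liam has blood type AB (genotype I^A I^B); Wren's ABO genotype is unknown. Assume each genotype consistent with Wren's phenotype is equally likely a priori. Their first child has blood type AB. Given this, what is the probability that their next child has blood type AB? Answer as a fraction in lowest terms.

5/12

Possible genotypes: Wren ∈ {I^A I^A, I^A i}; Liam ∈ {I^A I^B}.
Weight each parental genotype pair by prior × P(type-AB child):
  I^A I^A × I^A I^B: posterior weight 2/3; P(next child type AB) = 1/2.
  I^A i × I^A I^B: posterior weight 1/3; P(next child type AB) = 1/4.
Weighted sum = 5/12.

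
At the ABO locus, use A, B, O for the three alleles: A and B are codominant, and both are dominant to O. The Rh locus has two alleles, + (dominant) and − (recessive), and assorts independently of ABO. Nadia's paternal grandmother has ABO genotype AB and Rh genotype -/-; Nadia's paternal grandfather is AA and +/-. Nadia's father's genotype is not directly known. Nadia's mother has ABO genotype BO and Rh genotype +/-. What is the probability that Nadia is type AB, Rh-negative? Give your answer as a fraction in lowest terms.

9/64

Nadia's father's ABO genotype from AB × AA: 1/2 AA, 1/2 AB.
Crossing each possibility with the mother BO and summing P(type AB): 1/2·1/2 + 1/2·1/4 = 3/8.
Similarly for Rh via the father's Rh distribution: P(Rh-) = 3/8.
Independent loci: 3/8 × 3/8 = 9/64.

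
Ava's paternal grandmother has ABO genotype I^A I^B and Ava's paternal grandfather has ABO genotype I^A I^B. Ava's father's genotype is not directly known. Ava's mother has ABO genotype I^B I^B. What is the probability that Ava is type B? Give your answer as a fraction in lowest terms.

Ava's father's ABO genotype from I^A I^B × I^A I^B: 1/4 I^A I^A, 1/2 I^A I^B, 1/4 I^B I^B.
Crossing each possibility with the mother I^B I^B and summing P(type B): 1/4·0 + 1/2·1/2 + 1/4·1 = 1/2.

1/2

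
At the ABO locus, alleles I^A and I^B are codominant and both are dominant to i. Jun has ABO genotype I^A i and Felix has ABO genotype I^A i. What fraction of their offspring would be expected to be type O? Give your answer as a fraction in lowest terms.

1/4

ABO cross I^A i × I^A i → offspring phenotypes: 1/4 O, 3/4 A.
So P(type O) = 1/4.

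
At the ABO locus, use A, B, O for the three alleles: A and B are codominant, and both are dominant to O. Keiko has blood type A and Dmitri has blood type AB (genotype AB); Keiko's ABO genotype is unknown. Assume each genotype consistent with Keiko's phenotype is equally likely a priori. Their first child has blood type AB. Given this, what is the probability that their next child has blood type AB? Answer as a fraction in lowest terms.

Possible genotypes: Keiko ∈ {AA, AO}; Dmitri ∈ {AB}.
Weight each parental genotype pair by prior × P(type-AB child):
  AA × AB: posterior weight 2/3; P(next child type AB) = 1/2.
  AO × AB: posterior weight 1/3; P(next child type AB) = 1/4.
Weighted sum = 5/12.

5/12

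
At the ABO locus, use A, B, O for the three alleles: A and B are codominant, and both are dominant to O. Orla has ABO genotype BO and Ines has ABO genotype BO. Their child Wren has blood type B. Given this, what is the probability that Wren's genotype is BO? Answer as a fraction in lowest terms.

2/3

Cross BO × BO → 1/4 BB, 1/2 BO, 1/4 OO.
Type-B genotypes among offspring: BB (1/4), BO (1/2); total 3/4.
P(BO | type B) = (1/2) / (3/4) = 2/3.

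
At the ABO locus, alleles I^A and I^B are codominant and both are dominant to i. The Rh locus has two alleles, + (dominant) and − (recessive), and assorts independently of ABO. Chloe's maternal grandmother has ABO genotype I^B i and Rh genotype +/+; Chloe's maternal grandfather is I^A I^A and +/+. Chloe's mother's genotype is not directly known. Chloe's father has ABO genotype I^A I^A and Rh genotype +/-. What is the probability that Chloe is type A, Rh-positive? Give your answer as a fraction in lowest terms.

3/4

Chloe's mother's ABO genotype from I^B i × I^A I^A: 1/2 I^A I^B, 1/2 I^A i.
Crossing each possibility with the father I^A I^A and summing P(type A): 1/2·1/2 + 1/2·1 = 3/4.
Similarly for Rh via the mother's Rh distribution: P(Rh+) = 1.
Independent loci: 3/4 × 1 = 3/4.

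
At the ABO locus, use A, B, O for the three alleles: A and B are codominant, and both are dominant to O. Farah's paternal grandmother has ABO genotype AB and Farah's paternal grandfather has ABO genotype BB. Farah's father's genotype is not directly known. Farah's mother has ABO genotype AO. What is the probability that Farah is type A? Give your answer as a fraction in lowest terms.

Farah's father's ABO genotype from AB × BB: 1/2 AB, 1/2 BB.
Crossing each possibility with the mother AO and summing P(type A): 1/2·1/2 + 1/2·0 = 1/4.

1/4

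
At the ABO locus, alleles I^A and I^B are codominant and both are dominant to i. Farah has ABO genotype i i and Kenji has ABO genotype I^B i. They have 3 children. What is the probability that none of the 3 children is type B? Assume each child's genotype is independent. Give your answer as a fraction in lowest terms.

ABO cross i i × I^B i → 1/2 O, 1/2 B.
So P(type B) = 1/2 per child.
P(not type B) = 1/2 for one child; (1/2)^3 = 1/8.

1/8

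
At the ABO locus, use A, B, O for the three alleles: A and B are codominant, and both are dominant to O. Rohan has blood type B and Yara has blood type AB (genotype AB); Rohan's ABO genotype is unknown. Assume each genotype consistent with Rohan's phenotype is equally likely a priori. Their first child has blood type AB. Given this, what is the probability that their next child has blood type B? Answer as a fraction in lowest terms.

Possible genotypes: Rohan ∈ {BB, BO}; Yara ∈ {AB}.
Weight each parental genotype pair by prior × P(type-AB child):
  BB × AB: posterior weight 2/3; P(next child type B) = 1/2.
  BO × AB: posterior weight 1/3; P(next child type B) = 1/2.
Weighted sum = 1/2.

1/2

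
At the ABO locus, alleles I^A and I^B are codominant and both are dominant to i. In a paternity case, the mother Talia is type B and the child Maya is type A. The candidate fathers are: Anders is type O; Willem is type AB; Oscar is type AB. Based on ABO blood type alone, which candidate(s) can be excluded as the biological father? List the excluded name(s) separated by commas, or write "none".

Anders

A candidate is excluded only if no genotype consistent with his phenotype could produce a type A child with a type B mother.
Anders (type O): no genotype consistent with that phenotype can produce a type-A child with a type-B mother.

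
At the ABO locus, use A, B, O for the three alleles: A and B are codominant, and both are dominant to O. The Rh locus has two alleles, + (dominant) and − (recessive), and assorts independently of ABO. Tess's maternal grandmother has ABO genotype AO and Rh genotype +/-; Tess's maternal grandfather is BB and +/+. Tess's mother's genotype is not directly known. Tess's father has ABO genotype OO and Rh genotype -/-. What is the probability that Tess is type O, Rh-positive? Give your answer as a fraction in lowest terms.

3/16

Tess's mother's ABO genotype from AO × BB: 1/2 AB, 1/2 BO.
Crossing each possibility with the father OO and summing P(type O): 1/2·0 + 1/2·1/2 = 1/4.
Similarly for Rh via the mother's Rh distribution: P(Rh+) = 3/4.
Independent loci: 1/4 × 3/4 = 3/16.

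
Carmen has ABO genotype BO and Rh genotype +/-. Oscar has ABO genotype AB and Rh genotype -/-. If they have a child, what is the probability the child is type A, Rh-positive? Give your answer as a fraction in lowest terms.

ABO cross BO × AB → offspring phenotypes: 1/4 A, 1/2 B, 1/4 AB.
Rh cross +/- × -/- → 1/2 Rh+, 1/2 Rh-.
Independent loci: P(type A, Rh-positive) = 1/4 × 1/2 = 1/8.

1/8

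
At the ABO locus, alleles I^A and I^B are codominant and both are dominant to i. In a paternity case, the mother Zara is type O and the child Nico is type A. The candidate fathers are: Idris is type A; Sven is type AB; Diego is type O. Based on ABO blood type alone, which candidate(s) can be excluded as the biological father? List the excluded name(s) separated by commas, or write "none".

Diego

A candidate is excluded only if no genotype consistent with his phenotype could produce a type A child with a type O mother.
Diego (type O): no genotype consistent with that phenotype can produce a type-A child with a type-O mother.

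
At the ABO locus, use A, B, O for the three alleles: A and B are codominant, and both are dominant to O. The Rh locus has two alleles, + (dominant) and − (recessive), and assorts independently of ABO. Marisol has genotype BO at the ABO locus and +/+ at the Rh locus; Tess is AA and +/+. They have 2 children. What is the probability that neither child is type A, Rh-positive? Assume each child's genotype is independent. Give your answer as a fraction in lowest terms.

1/4

ABO cross BO × AA → 1/2 A, 1/2 AB.
Rh cross +/+ × +/+ → 1 Rh+; so P(type A, Rh-positive) = 1/2 × 1 = 1/2 per child.
P(not type A, Rh-positive) = 1/2 for one child; (1/2)^2 = 1/4.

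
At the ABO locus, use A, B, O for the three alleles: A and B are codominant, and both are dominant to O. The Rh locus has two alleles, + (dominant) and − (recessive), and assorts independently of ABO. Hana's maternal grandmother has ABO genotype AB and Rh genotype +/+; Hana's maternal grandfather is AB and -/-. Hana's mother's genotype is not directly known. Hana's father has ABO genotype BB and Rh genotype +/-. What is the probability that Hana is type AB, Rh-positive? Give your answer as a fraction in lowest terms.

Hana's mother's ABO genotype from AB × AB: 1/4 AA, 1/2 AB, 1/4 BB.
Crossing each possibility with the father BB and summing P(type AB): 1/4·1 + 1/2·1/2 + 1/4·0 = 1/2.
Similarly for Rh via the mother's Rh distribution: P(Rh+) = 3/4.
Independent loci: 1/2 × 3/4 = 3/8.

3/8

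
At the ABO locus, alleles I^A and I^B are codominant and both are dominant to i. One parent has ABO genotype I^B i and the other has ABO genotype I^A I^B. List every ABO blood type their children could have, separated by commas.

A, B, AB

Gametes from I^B i × I^A I^B give offspring ABO genotypes I^A I^B, I^A i, I^B I^B, I^B i, i.e. phenotypes A, B, AB.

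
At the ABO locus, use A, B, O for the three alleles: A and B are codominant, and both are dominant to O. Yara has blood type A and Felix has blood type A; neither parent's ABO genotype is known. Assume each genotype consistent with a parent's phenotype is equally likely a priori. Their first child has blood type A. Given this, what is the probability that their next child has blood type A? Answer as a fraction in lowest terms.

Possible genotypes: Yara ∈ {AA, AO}; Felix ∈ {AA, AO}.
Weight each parental genotype pair by prior × P(type-A child):
  AA × AA: posterior weight 4/15; P(next child type A) = 1.
  AA × AO: posterior weight 4/15; P(next child type A) = 1.
  AO × AA: posterior weight 4/15; P(next child type A) = 1.
  AO × AO: posterior weight 1/5; P(next child type A) = 3/4.
Weighted sum = 19/20.

19/20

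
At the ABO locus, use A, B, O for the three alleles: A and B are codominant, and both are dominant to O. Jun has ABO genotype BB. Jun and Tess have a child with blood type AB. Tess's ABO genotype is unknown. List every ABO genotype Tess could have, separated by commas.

For each candidate genotype of Tess, check whether crossing it with BB can produce every observed child phenotype.
  AA → possible child types {AB} ✓
  AB → possible child types {B, AB} ✓
  AO → possible child types {B, AB} ✓
  BB → possible child types {B} ✗
  BO → possible child types {B} ✗
  OO → possible child types {B} ✗

AA, AB, AO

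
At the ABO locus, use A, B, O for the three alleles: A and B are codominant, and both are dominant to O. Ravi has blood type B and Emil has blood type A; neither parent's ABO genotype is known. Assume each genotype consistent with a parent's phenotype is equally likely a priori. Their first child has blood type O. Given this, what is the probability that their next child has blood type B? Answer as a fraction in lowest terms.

1/4

Possible genotypes: Ravi ∈ {BB, BO}; Emil ∈ {AA, AO}.
Weight each parental genotype pair by prior × P(type-O child):
  BO × AO: posterior weight 1; P(next child type B) = 1/4.
Weighted sum = 1/4.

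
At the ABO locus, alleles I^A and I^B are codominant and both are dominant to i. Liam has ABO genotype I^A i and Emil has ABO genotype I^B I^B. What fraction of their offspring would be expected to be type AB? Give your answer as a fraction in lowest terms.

1/2

ABO cross I^A i × I^B I^B → offspring phenotypes: 1/2 B, 1/2 AB.
So P(type AB) = 1/2.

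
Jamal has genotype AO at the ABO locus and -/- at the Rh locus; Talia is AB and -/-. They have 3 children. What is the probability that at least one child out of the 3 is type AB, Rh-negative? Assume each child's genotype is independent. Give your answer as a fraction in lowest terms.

37/64

ABO cross AO × AB → 1/2 A, 1/4 B, 1/4 AB.
Rh cross -/- × -/- → 1 Rh-; so P(type AB, Rh-negative) = 1/4 × 1 = 1/4 per child.
P(none) = (3/4)^3 = 27/64; P(at least one) = 1 − 27/64 = 37/64.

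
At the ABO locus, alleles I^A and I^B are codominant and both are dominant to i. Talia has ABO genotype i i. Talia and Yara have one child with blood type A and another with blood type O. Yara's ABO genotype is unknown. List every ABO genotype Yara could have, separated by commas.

For each candidate genotype of Yara, check whether crossing it with i i can produce every observed child phenotype.
  I^A I^A → possible child types {A} ✗
  I^A I^B → possible child types {A, B} ✗
  I^A i → possible child types {O, A} ✓
  I^B I^B → possible child types {B} ✗
  I^B i → possible child types {O, B} ✗
  i i → possible child types {O} ✗

I^A i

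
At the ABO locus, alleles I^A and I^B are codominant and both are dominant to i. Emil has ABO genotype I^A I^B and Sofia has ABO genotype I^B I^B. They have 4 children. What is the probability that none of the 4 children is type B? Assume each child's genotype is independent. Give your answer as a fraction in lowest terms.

ABO cross I^A I^B × I^B I^B → 1/2 B, 1/2 AB.
So P(type B) = 1/2 per child.
P(not type B) = 1/2 for one child; (1/2)^4 = 1/16.

1/16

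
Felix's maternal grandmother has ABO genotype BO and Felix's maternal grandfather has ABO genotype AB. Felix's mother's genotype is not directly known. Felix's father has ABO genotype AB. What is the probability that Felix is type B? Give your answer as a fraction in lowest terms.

Felix's mother's ABO genotype from BO × AB: 1/4 AB, 1/4 AO, 1/4 BB, 1/4 BO.
Crossing each possibility with the father AB and summing P(type B): 1/4·1/4 + 1/4·1/4 + 1/4·1/2 + 1/4·1/2 = 3/8.

3/8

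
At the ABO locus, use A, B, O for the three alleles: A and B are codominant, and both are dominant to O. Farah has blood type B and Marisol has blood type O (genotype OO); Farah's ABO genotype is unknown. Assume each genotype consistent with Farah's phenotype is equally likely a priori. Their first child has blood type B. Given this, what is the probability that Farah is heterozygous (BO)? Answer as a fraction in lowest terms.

1/3

Possible genotypes: Farah ∈ {BB, BO}; Marisol ∈ {OO}.
Weight each parental genotype pair by prior × P(type-B child):
  BB × OO: posterior weight 2/3.
  BO × OO: posterior weight 1/3.
Sum the posterior weight over pairs where Farah is BO: 1/3.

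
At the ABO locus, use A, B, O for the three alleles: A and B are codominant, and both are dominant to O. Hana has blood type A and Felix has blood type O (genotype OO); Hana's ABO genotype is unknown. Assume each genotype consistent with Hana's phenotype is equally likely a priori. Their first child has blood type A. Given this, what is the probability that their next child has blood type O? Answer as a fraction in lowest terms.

Possible genotypes: Hana ∈ {AA, AO}; Felix ∈ {OO}.
Weight each parental genotype pair by prior × P(type-A child):
  AA × OO: posterior weight 2/3; P(next child type O) = 0.
  AO × OO: posterior weight 1/3; P(next child type O) = 1/2.
Weighted sum = 1/6.

1/6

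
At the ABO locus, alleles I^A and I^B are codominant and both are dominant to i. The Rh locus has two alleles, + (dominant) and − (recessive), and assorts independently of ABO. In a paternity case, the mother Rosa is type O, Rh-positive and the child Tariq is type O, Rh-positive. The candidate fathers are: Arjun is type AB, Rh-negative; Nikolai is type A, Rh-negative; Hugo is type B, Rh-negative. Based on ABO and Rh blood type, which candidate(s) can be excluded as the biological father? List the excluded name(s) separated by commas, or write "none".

A candidate is excluded only if no genotype consistent with his phenotype could produce a type O, Rh-positive child with a type O, Rh-positive mother.
Arjun (type AB, Rh-): no genotype consistent with that phenotype can produce a type-O Rh+ child with a type-O mother.

Arjun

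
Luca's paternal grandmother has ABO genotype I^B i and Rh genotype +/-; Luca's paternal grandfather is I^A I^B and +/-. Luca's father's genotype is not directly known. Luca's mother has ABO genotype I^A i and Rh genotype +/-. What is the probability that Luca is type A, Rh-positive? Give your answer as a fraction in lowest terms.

9/32

Luca's father's ABO genotype from I^B i × I^A I^B: 1/4 I^A I^B, 1/4 I^A i, 1/4 I^B I^B, 1/4 I^B i.
Crossing each possibility with the mother I^A i and summing P(type A): 1/4·1/2 + 1/4·3/4 + 1/4·0 + 1/4·1/4 = 3/8.
Similarly for Rh via the father's Rh distribution: P(Rh+) = 3/4.
Independent loci: 3/8 × 3/4 = 9/32.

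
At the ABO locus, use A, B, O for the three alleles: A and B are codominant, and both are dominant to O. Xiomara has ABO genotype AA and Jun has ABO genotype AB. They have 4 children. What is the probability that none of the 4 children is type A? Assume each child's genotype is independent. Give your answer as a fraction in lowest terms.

1/16

ABO cross AA × AB → 1/2 A, 1/2 AB.
So P(type A) = 1/2 per child.
P(not type A) = 1/2 for one child; (1/2)^4 = 1/16.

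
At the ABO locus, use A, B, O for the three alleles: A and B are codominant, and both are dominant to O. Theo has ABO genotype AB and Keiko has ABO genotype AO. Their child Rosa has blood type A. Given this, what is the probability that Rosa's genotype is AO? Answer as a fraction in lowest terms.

Cross AB × AO → 1/4 AA, 1/4 AB, 1/4 AO, 1/4 BO.
Type-A genotypes among offspring: AA (1/4), AO (1/4); total 1/2.
P(AO | type A) = (1/4) / (1/2) = 1/2.

1/2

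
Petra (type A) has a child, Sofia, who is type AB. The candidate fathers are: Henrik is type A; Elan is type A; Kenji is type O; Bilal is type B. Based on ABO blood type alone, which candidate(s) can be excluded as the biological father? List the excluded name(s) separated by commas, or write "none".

Henrik, Elan, Kenji

A candidate is excluded only if no genotype consistent with his phenotype could produce a type AB child with a type A mother.
Henrik (type A): no genotype consistent with that phenotype can produce a type-AB child with a type-A mother.
Elan (type A): no genotype consistent with that phenotype can produce a type-AB child with a type-A mother.
Kenji (type O): no genotype consistent with that phenotype can produce a type-AB child with a type-A mother.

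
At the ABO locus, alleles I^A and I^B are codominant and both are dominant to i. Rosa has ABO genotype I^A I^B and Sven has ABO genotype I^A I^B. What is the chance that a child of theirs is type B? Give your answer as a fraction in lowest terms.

ABO cross I^A I^B × I^A I^B → offspring phenotypes: 1/4 A, 1/4 B, 1/2 AB.
So P(type B) = 1/4.

1/4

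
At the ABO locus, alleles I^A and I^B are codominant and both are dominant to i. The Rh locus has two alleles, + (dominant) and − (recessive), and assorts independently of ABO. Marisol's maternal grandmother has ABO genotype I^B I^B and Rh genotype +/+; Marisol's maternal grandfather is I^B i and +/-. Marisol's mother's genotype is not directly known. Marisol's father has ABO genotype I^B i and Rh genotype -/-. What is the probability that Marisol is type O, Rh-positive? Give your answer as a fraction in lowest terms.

3/32

Marisol's mother's ABO genotype from I^B I^B × I^B i: 1/2 I^B I^B, 1/2 I^B i.
Crossing each possibility with the father I^B i and summing P(type O): 1/2·0 + 1/2·1/4 = 1/8.
Similarly for Rh via the mother's Rh distribution: P(Rh+) = 3/4.
Independent loci: 1/8 × 3/4 = 3/32.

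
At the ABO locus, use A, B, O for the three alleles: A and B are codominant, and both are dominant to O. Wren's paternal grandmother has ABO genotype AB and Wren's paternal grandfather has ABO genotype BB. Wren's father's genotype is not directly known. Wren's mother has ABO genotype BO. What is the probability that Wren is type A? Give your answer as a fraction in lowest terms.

Wren's father's ABO genotype from AB × BB: 1/2 AB, 1/2 BB.
Crossing each possibility with the mother BO and summing P(type A): 1/2·1/4 + 1/2·0 = 1/8.

1/8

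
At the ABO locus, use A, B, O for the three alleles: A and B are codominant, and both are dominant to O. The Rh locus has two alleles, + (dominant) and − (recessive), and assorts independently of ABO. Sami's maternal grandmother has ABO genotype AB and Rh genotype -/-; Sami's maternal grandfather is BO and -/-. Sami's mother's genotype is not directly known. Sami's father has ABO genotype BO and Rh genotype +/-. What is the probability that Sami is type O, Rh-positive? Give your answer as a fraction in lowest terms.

1/16

Sami's mother's ABO genotype from AB × BO: 1/4 AB, 1/4 AO, 1/4 BB, 1/4 BO.
Crossing each possibility with the father BO and summing P(type O): 1/4·0 + 1/4·1/4 + 1/4·0 + 1/4·1/4 = 1/8.
Similarly for Rh via the mother's Rh distribution: P(Rh+) = 1/2.
Independent loci: 1/8 × 1/2 = 1/16.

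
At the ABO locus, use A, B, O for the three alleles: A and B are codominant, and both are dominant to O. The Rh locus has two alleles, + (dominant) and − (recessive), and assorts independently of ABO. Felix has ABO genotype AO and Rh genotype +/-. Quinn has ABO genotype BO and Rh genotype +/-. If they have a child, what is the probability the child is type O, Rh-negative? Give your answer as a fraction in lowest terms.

1/16

ABO cross AO × BO → offspring phenotypes: 1/4 O, 1/4 A, 1/4 B, 1/4 AB.
Rh cross +/- × +/- → 3/4 Rh+, 1/4 Rh-.
Independent loci: P(type O, Rh-negative) = 1/4 × 1/4 = 1/16.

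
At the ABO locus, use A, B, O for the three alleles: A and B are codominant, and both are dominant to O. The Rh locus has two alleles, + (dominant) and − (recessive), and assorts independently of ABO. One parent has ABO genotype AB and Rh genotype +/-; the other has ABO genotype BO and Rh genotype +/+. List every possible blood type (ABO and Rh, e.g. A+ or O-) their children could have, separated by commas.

A+, B+, AB+

Gametes from AB × BO give offspring ABO genotypes AB, AO, BB, BO, i.e. phenotypes A, B, AB.
Rh cross +/- × +/+ → phenotypes Rh+.
Combining independently: A+, B+, AB+.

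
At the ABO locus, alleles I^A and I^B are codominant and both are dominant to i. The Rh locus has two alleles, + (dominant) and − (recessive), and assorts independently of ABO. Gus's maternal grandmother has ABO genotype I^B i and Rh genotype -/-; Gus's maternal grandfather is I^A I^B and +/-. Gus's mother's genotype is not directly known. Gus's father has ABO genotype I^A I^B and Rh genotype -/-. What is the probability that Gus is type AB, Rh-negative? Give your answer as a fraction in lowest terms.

Gus's mother's ABO genotype from I^B i × I^A I^B: 1/4 I^A I^B, 1/4 I^A i, 1/4 I^B I^B, 1/4 I^B i.
Crossing each possibility with the father I^A I^B and summing P(type AB): 1/4·1/2 + 1/4·1/4 + 1/4·1/2 + 1/4·1/4 = 3/8.
Similarly for Rh via the mother's Rh distribution: P(Rh-) = 3/4.
Independent loci: 3/8 × 3/4 = 9/32.

9/32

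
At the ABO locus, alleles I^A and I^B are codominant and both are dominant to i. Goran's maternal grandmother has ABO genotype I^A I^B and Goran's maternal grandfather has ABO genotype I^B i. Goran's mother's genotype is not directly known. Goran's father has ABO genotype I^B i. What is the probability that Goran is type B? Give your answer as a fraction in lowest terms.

5/8

Goran's mother's ABO genotype from I^A I^B × I^B i: 1/4 I^A I^B, 1/4 I^A i, 1/4 I^B I^B, 1/4 I^B i.
Crossing each possibility with the father I^B i and summing P(type B): 1/4·1/2 + 1/4·1/4 + 1/4·1 + 1/4·3/4 = 5/8.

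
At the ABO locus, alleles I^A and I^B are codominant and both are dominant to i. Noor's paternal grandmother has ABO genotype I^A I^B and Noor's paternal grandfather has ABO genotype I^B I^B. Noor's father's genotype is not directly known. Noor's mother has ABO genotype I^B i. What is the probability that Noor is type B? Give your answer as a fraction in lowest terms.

Noor's father's ABO genotype from I^A I^B × I^B I^B: 1/2 I^A I^B, 1/2 I^B I^B.
Crossing each possibility with the mother I^B i and summing P(type B): 1/2·1/2 + 1/2·1 = 3/4.

3/4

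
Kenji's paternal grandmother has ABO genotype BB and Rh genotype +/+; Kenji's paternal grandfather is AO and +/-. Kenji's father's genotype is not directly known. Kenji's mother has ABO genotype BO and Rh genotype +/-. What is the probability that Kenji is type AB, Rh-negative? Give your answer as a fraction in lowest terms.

Kenji's father's ABO genotype from BB × AO: 1/2 AB, 1/2 BO.
Crossing each possibility with the mother BO and summing P(type AB): 1/2·1/4 + 1/2·0 = 1/8.
Similarly for Rh via the father's Rh distribution: P(Rh-) = 1/8.
Independent loci: 1/8 × 1/8 = 1/64.

1/64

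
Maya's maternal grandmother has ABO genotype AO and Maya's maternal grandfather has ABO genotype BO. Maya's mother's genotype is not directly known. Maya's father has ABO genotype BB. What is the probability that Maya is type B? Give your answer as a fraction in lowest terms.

3/4

Maya's mother's ABO genotype from AO × BO: 1/4 AB, 1/4 AO, 1/4 BO, 1/4 OO.
Crossing each possibility with the father BB and summing P(type B): 1/4·1/2 + 1/4·1/2 + 1/4·1 + 1/4·1 = 3/4.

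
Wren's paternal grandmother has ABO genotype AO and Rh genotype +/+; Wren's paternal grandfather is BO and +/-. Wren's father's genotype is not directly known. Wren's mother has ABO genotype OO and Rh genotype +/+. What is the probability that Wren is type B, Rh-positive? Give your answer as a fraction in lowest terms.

1/4

Wren's father's ABO genotype from AO × BO: 1/4 AB, 1/4 AO, 1/4 BO, 1/4 OO.
Crossing each possibility with the mother OO and summing P(type B): 1/4·1/2 + 1/4·0 + 1/4·1/2 + 1/4·0 = 1/4.
Similarly for Rh via the father's Rh distribution: P(Rh+) = 1.
Independent loci: 1/4 × 1 = 1/4.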